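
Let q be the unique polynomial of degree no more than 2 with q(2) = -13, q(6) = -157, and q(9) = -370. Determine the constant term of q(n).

Write q(n) = an^2 + bn + c. Substituting each data point gives a linear system:
  4a + 2b + c = -13
  36a + 6b + c = -157
  81a + 9b + c = -370
Solving the system yields a = -5, b = 4, c = -1.
So q(n) = -5n^2 + 4n - 1.
The constant term is -1.

-1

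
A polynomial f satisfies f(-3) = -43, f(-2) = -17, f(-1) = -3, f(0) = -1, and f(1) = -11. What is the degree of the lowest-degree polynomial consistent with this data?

Forward differences of the values at n = -3, -2, -1, 0, 1:
  f  : -43  -17  -3  -1  -11
  Δ  : 26  14  2  -10
  Δ^2: -12  -12  -12
  Δ^3: 0  0
  Δ^4: 0
The second differences are constant (-12) and nonzero, while all higher differences vanish, so the minimal degree is 2.

2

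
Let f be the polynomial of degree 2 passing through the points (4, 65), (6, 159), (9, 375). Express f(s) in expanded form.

Write f(s) = as^2 + bs + c. Substituting each data point gives a linear system:
  16a + 4b + c = 65
  36a + 6b + c = 159
  81a + 9b + c = 375
Solving the system yields a = 5, b = -3, c = -3.
So f(s) = 5s^2 - 3s - 3.
Check: f(6) = 159. ✓

f(s) = 5s^2 - 3s - 3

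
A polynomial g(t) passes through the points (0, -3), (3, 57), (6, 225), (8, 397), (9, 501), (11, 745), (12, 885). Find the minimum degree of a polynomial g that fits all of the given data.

2

Divided differences on the nodes 0, 3, 6, 8, 9, 11, 12:
  order 0: -3  57  225  397  501  745  885
  order 1: 20  56  86  104  122  140
  order 2: 6  6  6  6  6
  order 3: 0  0  0  0
  order 4: 0  0  0
  order 5: 0  0
  order 6: 0
The order-2 divided differences are all 6 (nonzero) and every higher order vanishes, so the data lies on a polynomial of degree exactly 2.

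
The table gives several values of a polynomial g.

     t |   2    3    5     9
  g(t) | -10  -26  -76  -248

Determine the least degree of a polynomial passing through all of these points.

Divided differences on the nodes 2, 3, 5, 9:
  order 0: -10  -26  -76  -248
  order 1: -16  -25  -43
  order 2: -3  -3
  order 3: 0
The order-2 divided differences are all -3 (nonzero) and every higher order vanishes, so the data lies on a polynomial of degree exactly 2.

2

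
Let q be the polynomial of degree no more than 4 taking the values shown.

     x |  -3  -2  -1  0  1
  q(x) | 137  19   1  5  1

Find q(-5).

Forward differences of the values at x = -3, -2, -1, 0, 1:
  q  : 137  19  1  5  1
  Δ  : -118  -18  4  -4
  Δ^2: 100  22  -8
  Δ^3: -78  -30
  Δ^4: 48
The fourth differences are constant, confirming degree 4.
Interpolating (Newton forward form) and evaluating at x = -5 gives q(-5) = 1225.

1225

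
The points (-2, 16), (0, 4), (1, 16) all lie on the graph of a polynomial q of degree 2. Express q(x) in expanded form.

q(x) = 6x^2 + 6x + 4

Write q(x) = ax^2 + bx + c. Substituting each data point gives a linear system:
  4a - 2b + c = 16
  c = 4
  a + b + c = 16
Solving the system yields a = 6, b = 6, c = 4.
So q(x) = 6x² + 6x + 4.
Check: q(0) = 4. ✓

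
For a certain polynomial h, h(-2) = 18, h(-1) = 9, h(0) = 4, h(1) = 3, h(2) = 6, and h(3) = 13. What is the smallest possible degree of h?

Forward differences of the values at x = -2, -1, 0, 1, 2, 3:
  h  : 18  9  4  3  6  13
  Δ  : -9  -5  -1  3  7
  Δ^2: 4  4  4  4
  Δ^3: 0  0  0
  Δ^4: 0  0
  Δ^5: 0
The second differences are constant (4) and nonzero, while all higher differences vanish, so the minimal degree is 2.

2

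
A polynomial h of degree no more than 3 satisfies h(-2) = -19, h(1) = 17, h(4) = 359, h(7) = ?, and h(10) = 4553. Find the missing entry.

1655

The 4 known points determine the degree-3 polynomial uniquely.
Write h(s) = as^3 + bs^2 + cs + d. Substituting each data point gives a linear system:
  -8a + 4b - 2c + d = -19
  a + b + c + d = 17
  64a + 16b + 4c + d = 359
  1000a + 100b + 10c + d = 4553
Solving the system yields a = 4, b = 5, c = 5, d = 3.
So h(s) = 4s^3 + 5s^2 + 5s + 3.
Then h(7) = 1655.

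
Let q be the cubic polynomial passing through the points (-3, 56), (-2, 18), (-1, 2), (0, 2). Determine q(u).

Using the Lagrange interpolation formula with nodes -3, -2, -1, 0:
  L_0(u) = (u + 2)(u + 1)u / -6
  L_1(u) = (u + 3)(u + 1)u / 2
  L_2(u) = (u + 3)(u + 2)u / -2
  L_3(u) = (u + 3)(u + 2)(u + 1) / 6
Then q(u) = 56·L_0(u) + 18·L_1(u) + 2·L_2(u) + 2·L_3(u).
Expanding and collecting terms gives q(u) = -u³ + 5u² + 6u + 2.
Check: q(-3) = 56. ✓

q(u) = -u^3 + 5u^2 + 6u + 2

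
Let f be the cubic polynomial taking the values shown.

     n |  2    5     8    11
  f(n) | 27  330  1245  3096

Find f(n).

Using the Lagrange interpolation formula with nodes 2, 5, 8, 11:
  L_0(n) = (n - 5)(n - 8)(n - 11) / -162
  L_1(n) = (n - 2)(n - 8)(n - 11) / 54
  L_2(n) = (n - 2)(n - 5)(n - 11) / -54
  L_3(n) = (n - 2)(n - 5)(n - 8) / 162
Then f(n) = 27·L_0(n) + 330·L_1(n) + 1245·L_2(n) + 3096·L_3(n).
Expanding and collecting terms gives f(n) = 2n³ + 4n² - 5n + 5.
Check: f(8) = 1245. ✓

f(n) = 2n^3 + 4n^2 - 5n + 5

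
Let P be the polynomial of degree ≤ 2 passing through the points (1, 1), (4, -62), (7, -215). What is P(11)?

Write P(s) = as^2 + bs + c. Substituting each data point gives a linear system:
  a + b + c = 1
  16a + 4b + c = -62
  49a + 7b + c = -215
Solving the system yields a = -5, b = 4, c = 2.
So P(s) = -5s^2 + 4s + 2.
Then P(11) = -559.

-559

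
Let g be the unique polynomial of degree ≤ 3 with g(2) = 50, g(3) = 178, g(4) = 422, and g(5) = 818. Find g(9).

4642

Forward differences of the values at t = 2, 3, 4, 5:
  g  : 50  178  422  818
  Δ  : 128  244  396
  Δ^2: 116  152
  Δ^3: 36
The third differences are constant, confirming degree 3.
Interpolating (Newton forward form) and evaluating at t = 9 gives g(9) = 4642.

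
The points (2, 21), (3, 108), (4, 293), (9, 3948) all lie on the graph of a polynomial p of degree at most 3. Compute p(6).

1101

Using the Lagrange interpolation formula with nodes 2, 3, 4, 9:
  L_0(x) = (x - 3)(x - 4)(x - 9) / -14
  L_1(x) = (x - 2)(x - 4)(x - 9) / 6
  L_2(x) = (x - 2)(x - 3)(x - 9) / -10
  L_3(x) = (x - 2)(x - 3)(x - 4) / 210
Then p(x) = 21·L_0(x) + 108·L_1(x) + 293·L_2(x) + 3948·L_3(x).
Expanding and collecting terms gives p(x) = 6x^3 - 5x^2 - 2x - 3.
Evaluating at x = 6: p(6) = 1101.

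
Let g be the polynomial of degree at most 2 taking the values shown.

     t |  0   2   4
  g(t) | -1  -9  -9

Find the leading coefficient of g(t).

Write g(t) = at^2 + bt + c. Substituting each data point gives a linear system:
  c = -1
  4a + 2b + c = -9
  16a + 4b + c = -9
Solving the system yields a = 1, b = -6, c = -1.
So g(t) = t^2 - 6t - 1.
The leading coefficient is 1.

1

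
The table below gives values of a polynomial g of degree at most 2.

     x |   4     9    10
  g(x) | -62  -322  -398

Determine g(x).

g(x) = -4x^2 + 2

Using the Lagrange interpolation formula with nodes 4, 9, 10:
  L_0(x) = (x - 9)(x - 10) / 30
  L_1(x) = (x - 4)(x - 10) / -5
  L_2(x) = (x - 4)(x - 9) / 6
Then g(x) = -62·L_0(x) - 322·L_1(x) - 398·L_2(x).
Expanding and collecting terms gives g(x) = -4x² + 2.
Check: g(4) = -62. ✓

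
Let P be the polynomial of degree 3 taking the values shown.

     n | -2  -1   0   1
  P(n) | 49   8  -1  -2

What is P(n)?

Write P(n) = an^3 + bn^2 + cn + d. Substituting each data point gives a linear system:
  -8a + 4b - 2c + d = 49
  -a + b - c + d = 8
  d = -1
  a + b + c + d = -2
Solving the system yields a = -4, b = 4, c = -1, d = -1.
So P(n) = -4n³ + 4n² - n - 1.
Check: P(1) = -2. ✓

P(n) = -4n^3 + 4n^2 - n - 1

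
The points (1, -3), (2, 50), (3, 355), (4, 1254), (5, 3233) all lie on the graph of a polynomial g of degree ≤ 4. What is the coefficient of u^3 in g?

Write g(u) = au^4 + bu^3 + cu^2 + du + e. Substituting each data point gives a linear system:
  a + b + c + d + e = -3
  16a + 8b + 4c + 2d + e = 50
  81a + 27b + 9c + 3d + e = 355
  256a + 64b + 16c + 4d + e = 1254
  625a + 125b + 25c + 5d + e = 3233
Solving the system yields a = 6, b = -3, c = -6, d = 2, e = -2.
So g(u) = 6u^4 - 3u^3 - 6u^2 + 2u - 2.
The coefficient of u^3 is -3.

-3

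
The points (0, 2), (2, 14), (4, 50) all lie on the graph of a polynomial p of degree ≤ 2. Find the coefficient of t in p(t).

0

Write p(t) = at^2 + bt + c. Substituting each data point gives a linear system:
  c = 2
  4a + 2b + c = 14
  16a + 4b + c = 50
Solving the system yields a = 3, b = 0, c = 2.
So p(t) = 3t^2 + 2.
The coefficient of t is 0.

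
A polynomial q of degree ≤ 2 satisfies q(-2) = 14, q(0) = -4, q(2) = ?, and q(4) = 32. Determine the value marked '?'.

On equispaced nodes a degree-2 polynomial has vanishing third forward difference, so
  - q(-2) + 3·q(0) - 3·q(2) + q(4) = 0.
Substituting the known values and solving for q(2):
  -3·q(2) = -6
  q(2) = 2.

2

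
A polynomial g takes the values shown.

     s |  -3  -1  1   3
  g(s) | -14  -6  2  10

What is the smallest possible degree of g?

Forward differences of the values at s = -3, -1, 1, 3:
  g  : -14  -6  2  10
  Δ  : 8  8  8
  Δ^2: 0  0
  Δ^3: 0
The first differences are constant (8) and nonzero, while all higher differences vanish, so the minimal degree is 1.

1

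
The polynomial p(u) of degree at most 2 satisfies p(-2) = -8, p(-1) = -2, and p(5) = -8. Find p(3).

2

Using the Lagrange interpolation formula with nodes -2, -1, 5:
  L_0(u) = (u + 1)(u - 5) / 7
  L_1(u) = (u + 2)(u - 5) / -6
  L_2(u) = (u + 2)(u + 1) / 42
Then p(u) = -8·L_0(u) - 2·L_1(u) - 8·L_2(u).
Expanding and collecting terms gives p(u) = -u² + 3u + 2.
Evaluating at u = 3: p(3) = 2.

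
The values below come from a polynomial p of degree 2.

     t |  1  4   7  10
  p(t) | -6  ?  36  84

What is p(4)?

6

On equispaced nodes a degree-2 polynomial has vanishing third forward difference, so
  - p(1) + 3·p(4) - 3·p(7) + p(10) = 0.
Substituting the known values and solving for p(4):
  3·p(4) = 18
  p(4) = 6.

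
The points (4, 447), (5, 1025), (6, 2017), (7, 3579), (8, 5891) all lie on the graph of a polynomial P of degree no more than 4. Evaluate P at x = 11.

19487

Write P(x) = ax^4 + bx^3 + cx^2 + dx + e. Substituting each data point gives a linear system:
  256a + 64b + 16c + 4d + e = 447
  625a + 125b + 25c + 5d + e = 1025
  1296a + 216b + 36c + 6d + e = 2017
  2401a + 343b + 49c + 7d + e = 3579
  4096a + 512b + 64c + 8d + e = 5891
Solving the system yields a = 1, b = 4, c = -4, d = 1, e = -5.
So P(x) = x⁴ + 4x³ - 4x² + x - 5.
Then P(11) = 19487.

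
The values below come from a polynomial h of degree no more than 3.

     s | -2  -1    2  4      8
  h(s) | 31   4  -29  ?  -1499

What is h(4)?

-191

The 4 known points determine the degree-3 polynomial uniquely.
Write h(s) = as^3 + bs^2 + cs + d. Substituting each data point gives a linear system:
  -8a + 4b - 2c + d = 31
  -a + b - c + d = 4
  8a + 4b + 2c + d = -29
  512a + 64b + 8c + d = -1499
Solving the system yields a = -3, b = 1, c = -3, d = -3.
So h(s) = -3s^3 + s^2 - 3s - 3.
Then h(4) = -191.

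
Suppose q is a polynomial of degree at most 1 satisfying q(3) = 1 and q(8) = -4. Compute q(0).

Write q(s) = as + b. Substituting each data point gives a linear system:
  3a + b = 1
  8a + b = -4
Solving the system yields a = -1, b = 4.
So q(s) = -s + 4.
Then q(0) = 4.

4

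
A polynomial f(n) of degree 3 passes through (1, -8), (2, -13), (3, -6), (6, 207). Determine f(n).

Using the Lagrange interpolation formula with nodes 1, 2, 3, 6:
  L_0(n) = (n - 2)(n - 3)(n - 6) / -10
  L_1(n) = (n - 1)(n - 3)(n - 6) / 4
  L_2(n) = (n - 1)(n - 2)(n - 6) / -6
  L_3(n) = (n - 1)(n - 2)(n - 3) / 60
Then f(n) = -8·L_0(n) - 13·L_1(n) - 6·L_2(n) + 207·L_3(n).
Expanding and collecting terms gives f(n) = 2n^3 - 6n^2 - n - 3.
Check: f(3) = -6. ✓

f(n) = 2n^3 - 6n^2 - n - 3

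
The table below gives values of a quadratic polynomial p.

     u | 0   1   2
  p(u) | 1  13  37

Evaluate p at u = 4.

Forward differences of the values at u = 0, 1, 2:
  p  : 1  13  37
  Δ  : 12  24
  Δ^2: 12
The second differences are constant, confirming degree 2.
Interpolating (Newton forward form) and evaluating at u = 4 gives p(4) = 121.

121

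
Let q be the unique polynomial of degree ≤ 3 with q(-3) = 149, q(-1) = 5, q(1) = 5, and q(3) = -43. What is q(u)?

q(u) = -4u^3 + 6u^2 + 4u - 1

Write q(u) = au^3 + bu^2 + cu + d. Substituting each data point gives a linear system:
  -27a + 9b - 3c + d = 149
  -a + b - c + d = 5
  a + b + c + d = 5
  27a + 9b + 3c + d = -43
Solving the system yields a = -4, b = 6, c = 4, d = -1.
So q(u) = -4u³ + 6u² + 4u - 1.
Check: q(1) = 5. ✓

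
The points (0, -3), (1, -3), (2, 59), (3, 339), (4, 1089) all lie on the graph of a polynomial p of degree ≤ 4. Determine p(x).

p(x) = 4x^4 + 2x^3 - 3x^2 - 3x - 3

Using the Lagrange interpolation formula with nodes 0, 1, 2, 3, 4:
  L_0(x) = (x - 1)(x - 2)(x - 3)(x - 4) / 24
  L_1(x) = x(x - 2)(x - 3)(x - 4) / -6
  L_2(x) = x(x - 1)(x - 3)(x - 4) / 4
  L_3(x) = x(x - 1)(x - 2)(x - 4) / -6
  L_4(x) = x(x - 1)(x - 2)(x - 3) / 24
Then p(x) = -3·L_0(x) - 3·L_1(x) + 59·L_2(x) + 339·L_3(x) + 1089·L_4(x).
Expanding and collecting terms gives p(x) = 4x^4 + 2x^3 - 3x^2 - 3x - 3.
Check: p(0) = -3. ✓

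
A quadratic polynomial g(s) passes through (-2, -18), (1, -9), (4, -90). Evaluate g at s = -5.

Using the Lagrange interpolation formula with nodes -2, 1, 4:
  L_0(s) = (s - 1)(s - 4) / 18
  L_1(s) = (s + 2)(s - 4) / -9
  L_2(s) = (s + 2)(s - 1) / 18
Then g(s) = -18·L_0(s) - 9·L_1(s) - 90·L_2(s).
Expanding and collecting terms gives g(s) = -5s^2 - 2s - 2.
Evaluating at s = -5: g(-5) = -117.

-117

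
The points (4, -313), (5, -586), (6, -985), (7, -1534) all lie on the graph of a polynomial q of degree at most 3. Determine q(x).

Write q(x) = ax^3 + bx^2 + cx + d. Substituting each data point gives a linear system:
  64a + 16b + 4c + d = -313
  125a + 25b + 5c + d = -586
  216a + 36b + 6c + d = -985
  343a + 49b + 7c + d = -1534
Solving the system yields a = -4, b = -3, c = -2, d = -1.
So q(x) = -4x³ - 3x² - 2x - 1.
Check: q(5) = -586. ✓

q(x) = -4x^3 - 3x^2 - 2x - 1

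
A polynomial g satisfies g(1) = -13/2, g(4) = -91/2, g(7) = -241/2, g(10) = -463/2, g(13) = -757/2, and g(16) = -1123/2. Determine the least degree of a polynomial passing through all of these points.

Forward differences of the values at t = 1, 4, 7, 10, 13, 16:
  g  : -13/2  -91/2  -241/2  -463/2  -757/2  -1123/2
  Δ  : -39  -75  -111  -147  -183
  Δ^2: -36  -36  -36  -36
  Δ^3: 0  0  0
  Δ^4: 0  0
  Δ^5: 0
The second differences are constant (-36) and nonzero, while all higher differences vanish, so the minimal degree is 2.

2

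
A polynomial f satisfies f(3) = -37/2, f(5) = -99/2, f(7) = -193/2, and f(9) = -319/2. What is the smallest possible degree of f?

Forward differences of the values at s = 3, 5, 7, 9:
  f  : -37/2  -99/2  -193/2  -319/2
  Δ  : -31  -47  -63
  Δ^2: -16  -16
  Δ^3: 0
The second differences are constant (-16) and nonzero, while all higher differences vanish, so the minimal degree is 2.

2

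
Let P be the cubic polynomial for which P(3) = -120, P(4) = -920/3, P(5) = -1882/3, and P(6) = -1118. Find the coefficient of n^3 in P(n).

-6

Write P(n) = an^3 + bn^2 + cn + d. Substituting each data point gives a linear system:
  27a + 9b + 3c + d = -120
  64a + 16b + 4c + d = -920/3
  125a + 25b + 5c + d = -1882/3
  216a + 36b + 6c + d = -1118
Solving the system yields a = -6, b = 5, c = 1/3, d = -4.
So P(n) = -6n³ + 5n² + (1/3)n - 4.
The leading coefficient is -6.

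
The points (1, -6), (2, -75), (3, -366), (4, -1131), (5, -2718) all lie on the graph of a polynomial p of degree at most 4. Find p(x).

Write p(x) = ax^4 + bx^3 + cx^2 + dx + e. Substituting each data point gives a linear system:
  a + b + c + d + e = -6
  16a + 8b + 4c + 2d + e = -75
  81a + 27b + 9c + 3d + e = -366
  256a + 64b + 16c + 4d + e = -1131
  625a + 125b + 25c + 5d + e = -2718
Solving the system yields a = -4, b = -2, c = 1, d = 2, e = -3.
So p(x) = -4x⁴ - 2x³ + x² + 2x - 3.
Check: p(2) = -75. ✓

p(x) = -4x^4 - 2x^3 + x^2 + 2x - 3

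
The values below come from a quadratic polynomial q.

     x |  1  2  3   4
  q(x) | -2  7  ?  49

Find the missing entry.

24

The 3 known points determine the degree-2 polynomial uniquely.
Write q(x) = ax^2 + bx + c. Substituting each data point gives a linear system:
  a + b + c = -2
  4a + 2b + c = 7
  16a + 4b + c = 49
Solving the system yields a = 4, b = -3, c = -3.
So q(x) = 4x^2 - 3x - 3.
Then q(3) = 24.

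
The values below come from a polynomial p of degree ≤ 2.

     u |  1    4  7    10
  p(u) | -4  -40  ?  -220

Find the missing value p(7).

-112

On equispaced nodes a degree-2 polynomial has vanishing third forward difference, so
  - p(1) + 3·p(4) - 3·p(7) + p(10) = 0.
Substituting the known values and solving for p(7):
  -3·p(7) = 336
  p(7) = -112.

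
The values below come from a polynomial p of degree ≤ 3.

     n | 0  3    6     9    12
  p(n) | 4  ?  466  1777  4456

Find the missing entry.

37

The 4 known points determine the degree-3 polynomial uniquely.
Write p(n) = an^3 + bn^2 + cn + d. Substituting each data point gives a linear system:
  d = 4
  216a + 36b + 6c + d = 466
  729a + 81b + 9c + d = 1777
  1728a + 144b + 12c + d = 4456
Solving the system yields a = 3, b = -5, c = -1, d = 4.
So p(n) = 3n^3 - 5n^2 - n + 4.
Then p(3) = 37.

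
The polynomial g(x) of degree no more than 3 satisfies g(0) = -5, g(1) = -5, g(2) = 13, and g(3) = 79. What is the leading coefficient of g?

5

Write g(x) = ax^3 + bx^2 + cx + d. Substituting each data point gives a linear system:
  d = -5
  a + b + c + d = -5
  8a + 4b + 2c + d = 13
  27a + 9b + 3c + d = 79
Solving the system yields a = 5, b = -6, c = 1, d = -5.
So g(x) = 5x^3 - 6x^2 + x - 5.
The leading coefficient is 5.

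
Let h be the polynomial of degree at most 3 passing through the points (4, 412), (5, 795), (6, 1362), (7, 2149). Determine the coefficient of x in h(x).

-1

Write h(x) = ax^3 + bx^2 + cx + d. Substituting each data point gives a linear system:
  64a + 16b + 4c + d = 412
  125a + 25b + 5c + d = 795
  216a + 36b + 6c + d = 1362
  343a + 49b + 7c + d = 2149
Solving the system yields a = 6, b = 2, c = -1, d = 0.
So h(x) = 6x^3 + 2x^2 - x.
The coefficient of x is -1.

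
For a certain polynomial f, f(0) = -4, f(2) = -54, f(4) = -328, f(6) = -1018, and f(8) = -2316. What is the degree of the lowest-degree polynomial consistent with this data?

3

Forward differences of the values at n = 0, 2, 4, 6, 8:
  f  : -4  -54  -328  -1018  -2316
  Δ  : -50  -274  -690  -1298
  Δ^2: -224  -416  -608
  Δ^3: -192  -192
  Δ^4: 0
The third differences are constant (-192) and nonzero, while all higher differences vanish, so the minimal degree is 3.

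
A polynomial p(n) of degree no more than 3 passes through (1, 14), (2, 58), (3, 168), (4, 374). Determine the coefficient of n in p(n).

Write p(n) = an^3 + bn^2 + cn + d. Substituting each data point gives a linear system:
  a + b + c + d = 14
  8a + 4b + 2c + d = 58
  27a + 9b + 3c + d = 168
  64a + 16b + 4c + d = 374
Solving the system yields a = 5, b = 3, c = 0, d = 6.
So p(n) = 5n^3 + 3n^2 + 6.
The coefficient of n is 0.

0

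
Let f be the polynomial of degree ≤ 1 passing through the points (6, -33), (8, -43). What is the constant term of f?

-3

Write f(t) = at + b. Substituting each data point gives a linear system:
  6a + b = -33
  8a + b = -43
Solving the system yields a = -5, b = -3.
So f(t) = -5t - 3.
The constant term is -3.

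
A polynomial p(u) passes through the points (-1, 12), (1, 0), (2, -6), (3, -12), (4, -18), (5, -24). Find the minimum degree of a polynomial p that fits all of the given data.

Divided differences on the nodes -1, 1, 2, 3, 4, 5:
  order 0: 12  0  -6  -12  -18  -24
  order 1: -6  -6  -6  -6  -6
  order 2: 0  0  0  0
  order 3: 0  0  0
  order 4: 0  0
  order 5: 0
The order-1 divided differences are all -6 (nonzero) and every higher order vanishes, so the data lies on a polynomial of degree exactly 1.

1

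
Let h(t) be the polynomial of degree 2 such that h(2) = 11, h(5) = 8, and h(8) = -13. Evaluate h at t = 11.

-52

Forward differences of the values at t = 2, 5, 8:
  h  : 11  8  -13
  Δ  : -3  -21
  Δ^2: -18
The second differences are constant, confirming degree 2.
Interpolating (Newton forward form) and evaluating at t = 11 gives h(11) = -52.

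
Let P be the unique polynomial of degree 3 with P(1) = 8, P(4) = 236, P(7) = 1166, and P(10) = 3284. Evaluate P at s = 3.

Forward differences of the values at s = 1, 4, 7, 10:
  P  : 8  236  1166  3284
  Δ  : 228  930  2118
  Δ^2: 702  1188
  Δ^3: 486
The third differences are constant, confirming degree 3.
Interpolating (Newton forward form) and evaluating at s = 3 gives P(3) = 106.

106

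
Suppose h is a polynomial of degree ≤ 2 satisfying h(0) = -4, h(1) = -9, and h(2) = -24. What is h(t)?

Using the Lagrange interpolation formula with nodes 0, 1, 2:
  L_0(t) = (t - 1)(t - 2) / 2
  L_1(t) = t(t - 2) / -1
  L_2(t) = t(t - 1) / 2
Then h(t) = -4·L_0(t) - 9·L_1(t) - 24·L_2(t).
Expanding and collecting terms gives h(t) = -5t² - 4.
Check: h(0) = -4. ✓

h(t) = -5t^2 - 4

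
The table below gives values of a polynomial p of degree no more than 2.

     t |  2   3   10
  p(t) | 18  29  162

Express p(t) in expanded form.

p(t) = t^2 + 6t + 2

Write p(t) = at^2 + bt + c. Substituting each data point gives a linear system:
  4a + 2b + c = 18
  9a + 3b + c = 29
  100a + 10b + c = 162
Solving the system yields a = 1, b = 6, c = 2.
So p(t) = t^2 + 6t + 2.
Check: p(10) = 162. ✓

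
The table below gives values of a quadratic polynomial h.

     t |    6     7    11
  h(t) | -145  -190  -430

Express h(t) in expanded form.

h(t) = -3t^2 - 6t - 1

Write h(t) = at^2 + bt + c. Substituting each data point gives a linear system:
  36a + 6b + c = -145
  49a + 7b + c = -190
  121a + 11b + c = -430
Solving the system yields a = -3, b = -6, c = -1.
So h(t) = -3t² - 6t - 1.
Check: h(11) = -430. ✓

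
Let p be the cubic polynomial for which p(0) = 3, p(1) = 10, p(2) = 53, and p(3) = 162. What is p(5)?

Forward differences of the values at u = 0, 1, 2, 3:
  p  : 3  10  53  162
  Δ  : 7  43  109
  Δ^2: 36  66
  Δ^3: 30
The third differences are constant, confirming degree 3.
Interpolating (Newton forward form) and evaluating at u = 5 gives p(5) = 698.

698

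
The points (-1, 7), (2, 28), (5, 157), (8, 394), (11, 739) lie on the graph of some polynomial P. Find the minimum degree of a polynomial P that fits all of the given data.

2

Forward differences of the values at s = -1, 2, 5, 8, 11:
  P  : 7  28  157  394  739
  Δ  : 21  129  237  345
  Δ^2: 108  108  108
  Δ^3: 0  0
  Δ^4: 0
The second differences are constant (108) and nonzero, while all higher differences vanish, so the minimal degree is 2.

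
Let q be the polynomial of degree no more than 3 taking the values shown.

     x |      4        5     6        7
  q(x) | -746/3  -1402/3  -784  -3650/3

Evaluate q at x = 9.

Write q(x) = ax^3 + bx^2 + cx + d. Substituting each data point gives a linear system:
  64a + 16b + 4c + d = -746/3
  125a + 25b + 5c + d = -1402/3
  216a + 36b + 6c + d = -784
  343a + 49b + 7c + d = -3650/3
Solving the system yields a = -3, b = -4, c = 1/3, d = 6.
So q(x) = -3x³ - 4x² + (1/3)x + 6.
Then q(9) = -2502.

-2502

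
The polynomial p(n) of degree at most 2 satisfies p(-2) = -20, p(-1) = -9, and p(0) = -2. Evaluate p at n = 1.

1

Write p(n) = an^2 + bn + c. Substituting each data point gives a linear system:
  4a - 2b + c = -20
  a - b + c = -9
  c = -2
Solving the system yields a = -2, b = 5, c = -2.
So p(n) = -2n² + 5n - 2.
Then p(1) = 1.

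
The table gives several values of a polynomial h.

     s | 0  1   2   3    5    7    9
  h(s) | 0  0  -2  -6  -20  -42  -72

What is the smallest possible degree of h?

2

Divided differences on the nodes 0, 1, 2, 3, 5, 7, 9:
  order 0: 0  0  -2  -6  -20  -42  -72
  order 1: 0  -2  -4  -7  -11  -15
  order 2: -1  -1  -1  -1  -1
  order 3: 0  0  0  0
  order 4: 0  0  0
  order 5: 0  0
  order 6: 0
The order-2 divided differences are all -1 (nonzero) and every higher order vanishes, so the data lies on a polynomial of degree exactly 2.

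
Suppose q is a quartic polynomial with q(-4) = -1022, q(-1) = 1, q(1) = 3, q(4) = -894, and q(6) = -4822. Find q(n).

q(n) = -4n^4 + n^3 + 4n^2 + 2

Write q(n) = an^4 + bn^3 + cn^2 + dn + e. Substituting each data point gives a linear system:
  256a - 64b + 16c - 4d + e = -1022
  a - b + c - d + e = 1
  a + b + c + d + e = 3
  256a + 64b + 16c + 4d + e = -894
  1296a + 216b + 36c + 6d + e = -4822
Solving the system yields a = -4, b = 1, c = 4, d = 0, e = 2.
So q(n) = -4n^4 + n^3 + 4n^2 + 2.
Check: q(4) = -894. ✓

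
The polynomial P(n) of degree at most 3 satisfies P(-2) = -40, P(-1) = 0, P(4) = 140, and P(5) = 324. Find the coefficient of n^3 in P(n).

Write P(n) = an^3 + bn^2 + cn + d. Substituting each data point gives a linear system:
  -8a + 4b - 2c + d = -40
  -a + b - c + d = 0
  64a + 16b + 4c + d = 140
  125a + 25b + 5c + d = 324
Solving the system yields a = 4, b = -6, c = -6, d = 4.
So P(n) = 4n³ - 6n² - 6n + 4.
The leading coefficient is 4.

4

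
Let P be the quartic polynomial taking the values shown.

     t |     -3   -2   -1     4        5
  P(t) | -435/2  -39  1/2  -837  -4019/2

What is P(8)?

Using the Lagrange interpolation formula with nodes -3, -2, -1, 4, 5:
  L_0(t) = (t + 2)(t + 1)(t - 4)(t - 5) / 112
  L_1(t) = (t + 3)(t + 1)(t - 4)(t - 5) / -42
  L_2(t) = (t + 3)(t + 2)(t - 4)(t - 5) / 60
  L_3(t) = (t + 3)(t + 2)(t + 1)(t - 5) / -210
  L_4(t) = (t + 3)(t + 2)(t + 1)(t - 4) / 336
Then P(t) = -435/2·L_0(t) - 39·L_1(t) + 1/2·L_2(t) - 837·L_3(t) - 4019/2·L_4(t).
Expanding and collecting terms gives P(t) = -3t⁴ - t³ - (1/2)t² + 3.
Evaluating at t = 8: P(8) = -12829.

-12829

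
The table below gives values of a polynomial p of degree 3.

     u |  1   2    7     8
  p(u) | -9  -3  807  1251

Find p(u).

Write p(u) = au^3 + bu^2 + cu + d. Substituting each data point gives a linear system:
  a + b + c + d = -9
  8a + 4b + 2c + d = -3
  343a + 49b + 7c + d = 807
  512a + 64b + 8c + d = 1251
Solving the system yields a = 3, b = -4, c = -3, d = -5.
So p(u) = 3u³ - 4u² - 3u - 5.
Check: p(2) = -3. ✓

p(u) = 3u^3 - 4u^2 - 3u - 5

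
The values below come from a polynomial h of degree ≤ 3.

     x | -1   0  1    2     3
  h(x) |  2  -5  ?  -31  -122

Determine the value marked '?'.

-4

On equispaced nodes a degree-3 polynomial has vanishing fourth forward difference, so
  h(-1) - 4·h(0) + 6·h(1) - 4·h(2) + h(3) = 0.
Substituting the known values and solving for h(1):
  6·h(1) = -24
  h(1) = -4.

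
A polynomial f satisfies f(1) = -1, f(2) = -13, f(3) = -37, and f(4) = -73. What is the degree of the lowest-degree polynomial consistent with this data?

2

Forward differences of the values at t = 1, 2, 3, 4:
  f  : -1  -13  -37  -73
  Δ  : -12  -24  -36
  Δ^2: -12  -12
  Δ^3: 0
The second differences are constant (-12) and nonzero, while all higher differences vanish, so the minimal degree is 2.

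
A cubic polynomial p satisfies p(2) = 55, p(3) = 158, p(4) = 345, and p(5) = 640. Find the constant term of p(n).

Write p(n) = an^3 + bn^2 + cn + d. Substituting each data point gives a linear system:
  8a + 4b + 2c + d = 55
  27a + 9b + 3c + d = 158
  64a + 16b + 4c + d = 345
  125a + 25b + 5c + d = 640
Solving the system yields a = 4, b = 6, c = -3, d = 5.
So p(n) = 4n^3 + 6n^2 - 3n + 5.
The constant term is 5.

5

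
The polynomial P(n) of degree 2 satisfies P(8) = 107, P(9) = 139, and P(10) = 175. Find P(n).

Using the Lagrange interpolation formula with nodes 8, 9, 10:
  L_0(n) = (n - 9)(n - 10) / 2
  L_1(n) = (n - 8)(n - 10) / -1
  L_2(n) = (n - 8)(n - 9) / 2
Then P(n) = 107·L_0(n) + 139·L_1(n) + 175·L_2(n).
Expanding and collecting terms gives P(n) = 2n^2 - 2n - 5.
Check: P(8) = 107. ✓

P(n) = 2n^2 - 2n - 5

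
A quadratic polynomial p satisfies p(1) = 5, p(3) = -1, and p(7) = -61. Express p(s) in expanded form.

Write p(s) = as^2 + bs + c. Substituting each data point gives a linear system:
  a + b + c = 5
  9a + 3b + c = -1
  49a + 7b + c = -61
Solving the system yields a = -2, b = 5, c = 2.
So p(s) = -2s^2 + 5s + 2.
Check: p(1) = 5. ✓

p(s) = -2s^2 + 5s + 2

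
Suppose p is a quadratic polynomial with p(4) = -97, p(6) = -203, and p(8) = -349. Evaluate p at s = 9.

Write p(s) = as^2 + bs + c. Substituting each data point gives a linear system:
  16a + 4b + c = -97
  36a + 6b + c = -203
  64a + 8b + c = -349
Solving the system yields a = -5, b = -3, c = -5.
So p(s) = -5s^2 - 3s - 5.
Then p(9) = -437.

-437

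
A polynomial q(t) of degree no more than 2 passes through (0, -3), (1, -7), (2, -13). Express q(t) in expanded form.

Write q(t) = at^2 + bt + c. Substituting each data point gives a linear system:
  c = -3
  a + b + c = -7
  4a + 2b + c = -13
Solving the system yields a = -1, b = -3, c = -3.
So q(t) = -t^2 - 3t - 3.
Check: q(2) = -13. ✓

q(t) = -t^2 - 3t - 3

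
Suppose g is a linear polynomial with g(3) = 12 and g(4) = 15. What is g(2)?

9

Using the Lagrange interpolation formula with nodes 3, 4:
  L_0(s) = (s - 4) / -1
  L_1(s) = (s - 3) / 1
Then g(s) = 12·L_0(s) + 15·L_1(s).
Expanding and collecting terms gives g(s) = 3s + 3.
Evaluating at s = 2: g(2) = 9.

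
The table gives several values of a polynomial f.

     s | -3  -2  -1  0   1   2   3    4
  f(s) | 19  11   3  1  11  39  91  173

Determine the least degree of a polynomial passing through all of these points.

3

Forward differences of the values at s = -3, -2, -1, 0, 1, 2, 3, 4:
  f  : 19  11  3  1  11  39  91  173
  Δ  : -8  -8  -2  10  28  52  82
  Δ^2: 0  6  12  18  24  30
  Δ^3: 6  6  6  6  6
  Δ^4: 0  0  0  0
  Δ^5: 0  0  0
  Δ^6: 0  0
  Δ^7: 0
The third differences are constant (6) and nonzero, while all higher differences vanish, so the minimal degree is 3.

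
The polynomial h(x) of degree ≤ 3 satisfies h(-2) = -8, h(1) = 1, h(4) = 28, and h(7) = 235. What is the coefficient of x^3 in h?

Write h(x) = ax^3 + bx^2 + cx + d. Substituting each data point gives a linear system:
  -8a + 4b - 2c + d = -8
  a + b + c + d = 1
  64a + 16b + 4c + d = 28
  343a + 49b + 7c + d = 235
Solving the system yields a = 1, b = -2, c = -2, d = 4.
So h(x) = x^3 - 2x^2 - 2x + 4.
The leading coefficient is 1.

1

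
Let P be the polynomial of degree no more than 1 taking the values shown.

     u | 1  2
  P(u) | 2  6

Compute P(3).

10

Using the Lagrange interpolation formula with nodes 1, 2:
  L_0(u) = (u - 2) / -1
  L_1(u) = (u - 1) / 1
Then P(u) = 2·L_0(u) + 6·L_1(u).
Expanding and collecting terms gives P(u) = 4u - 2.
Evaluating at u = 3: P(3) = 10.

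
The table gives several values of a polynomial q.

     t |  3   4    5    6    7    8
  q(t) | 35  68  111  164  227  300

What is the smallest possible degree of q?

2

Forward differences of the values at t = 3, 4, 5, 6, 7, 8:
  q  : 35  68  111  164  227  300
  Δ  : 33  43  53  63  73
  Δ^2: 10  10  10  10
  Δ^3: 0  0  0
  Δ^4: 0  0
  Δ^5: 0
The second differences are constant (10) and nonzero, while all higher differences vanish, so the minimal degree is 2.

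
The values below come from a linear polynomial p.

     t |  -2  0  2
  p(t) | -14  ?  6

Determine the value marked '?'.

-4

The 2 known points determine the degree-1 polynomial uniquely.
Write p(t) = at + b. Substituting each data point gives a linear system:
  -2a + b = -14
  2a + b = 6
Solving the system yields a = 5, b = -4.
So p(t) = 5t - 4.
Then p(0) = -4.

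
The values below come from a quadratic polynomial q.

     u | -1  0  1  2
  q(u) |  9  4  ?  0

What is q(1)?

The 3 known points determine the degree-2 polynomial uniquely.
Write q(u) = au^2 + bu + c. Substituting each data point gives a linear system:
  a - b + c = 9
  c = 4
  4a + 2b + c = 0
Solving the system yields a = 1, b = -4, c = 4.
So q(u) = u² - 4u + 4.
Then q(1) = 1.

1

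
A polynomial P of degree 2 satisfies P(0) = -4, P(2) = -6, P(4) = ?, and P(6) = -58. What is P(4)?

-24

On equispaced nodes a degree-2 polynomial has vanishing third forward difference, so
  - P(0) + 3·P(2) - 3·P(4) + P(6) = 0.
Substituting the known values and solving for P(4):
  -3·P(4) = 72
  P(4) = -24.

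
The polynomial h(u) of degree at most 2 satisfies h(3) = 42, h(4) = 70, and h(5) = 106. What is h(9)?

330

Forward differences of the values at u = 3, 4, 5:
  h  : 42  70  106
  Δ  : 28  36
  Δ^2: 8
The second differences are constant, confirming degree 2.
Interpolating (Newton forward form) and evaluating at u = 9 gives h(9) = 330.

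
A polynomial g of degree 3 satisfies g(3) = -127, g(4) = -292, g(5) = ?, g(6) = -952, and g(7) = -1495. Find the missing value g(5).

On equispaced nodes a degree-3 polynomial has vanishing fourth forward difference, so
  g(3) - 4·g(4) + 6·g(5) - 4·g(6) + g(7) = 0.
Substituting the known values and solving for g(5):
  6·g(5) = -3354
  g(5) = -559.

-559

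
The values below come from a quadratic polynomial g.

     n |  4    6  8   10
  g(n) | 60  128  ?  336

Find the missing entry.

The 3 known points determine the degree-2 polynomial uniquely.
Write g(n) = an^2 + bn + c. Substituting each data point gives a linear system:
  16a + 4b + c = 60
  36a + 6b + c = 128
  100a + 10b + c = 336
Solving the system yields a = 3, b = 4, c = -4.
So g(n) = 3n^2 + 4n - 4.
Then g(8) = 220.

220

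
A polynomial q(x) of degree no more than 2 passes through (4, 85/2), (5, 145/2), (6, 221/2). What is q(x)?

Using the Lagrange interpolation formula with nodes 4, 5, 6:
  L_0(x) = (x - 5)(x - 6) / 2
  L_1(x) = (x - 4)(x - 6) / -1
  L_2(x) = (x - 4)(x - 5) / 2
Then q(x) = 85/2·L_0(x) + 145/2·L_1(x) + 221/2·L_2(x).
Expanding and collecting terms gives q(x) = 4x² - 6x + 5/2.
Check: q(6) = 221/2. ✓

q(x) = 4x^2 - 6x + 5/2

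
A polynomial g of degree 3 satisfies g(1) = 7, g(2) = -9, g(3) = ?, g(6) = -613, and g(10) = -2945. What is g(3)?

-61

The 4 known points determine the degree-3 polynomial uniquely.
Write g(t) = at^3 + bt^2 + ct + d. Substituting each data point gives a linear system:
  a + b + c + d = 7
  8a + 4b + 2c + d = -9
  216a + 36b + 6c + d = -613
  1000a + 100b + 10c + d = -2945
Solving the system yields a = -3, b = 0, c = 5, d = 5.
So g(t) = -3t³ + 5t + 5.
Then g(3) = -61.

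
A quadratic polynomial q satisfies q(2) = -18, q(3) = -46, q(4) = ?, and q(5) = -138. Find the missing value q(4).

-86

The 3 known points determine the degree-2 polynomial uniquely.
Write q(n) = an^2 + bn + c. Substituting each data point gives a linear system:
  4a + 2b + c = -18
  9a + 3b + c = -46
  25a + 5b + c = -138
Solving the system yields a = -6, b = 2, c = 2.
So q(n) = -6n² + 2n + 2.
Then q(4) = -86.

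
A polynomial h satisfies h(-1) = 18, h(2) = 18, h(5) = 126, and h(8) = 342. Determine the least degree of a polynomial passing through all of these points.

2

Forward differences of the values at u = -1, 2, 5, 8:
  h  : 18  18  126  342
  Δ  : 0  108  216
  Δ^2: 108  108
  Δ^3: 0
The second differences are constant (108) and nonzero, while all higher differences vanish, so the minimal degree is 2.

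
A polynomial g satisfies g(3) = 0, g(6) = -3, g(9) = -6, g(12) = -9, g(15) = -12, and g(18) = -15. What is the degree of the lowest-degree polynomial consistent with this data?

1

Forward differences of the values at n = 3, 6, 9, 12, 15, 18:
  g  : 0  -3  -6  -9  -12  -15
  Δ  : -3  -3  -3  -3  -3
  Δ^2: 0  0  0  0
  Δ^3: 0  0  0
  Δ^4: 0  0
  Δ^5: 0
The first differences are constant (-3) and nonzero, while all higher differences vanish, so the minimal degree is 1.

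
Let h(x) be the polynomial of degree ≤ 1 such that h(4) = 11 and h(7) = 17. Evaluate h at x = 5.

13

Write h(x) = ax + b. Substituting each data point gives a linear system:
  4a + b = 11
  7a + b = 17
Solving the system yields a = 2, b = 3.
So h(x) = 2x + 3.
Then h(5) = 13.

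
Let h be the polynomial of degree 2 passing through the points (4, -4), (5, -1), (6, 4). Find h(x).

h(x) = x^2 - 6x + 4

Write h(x) = ax^2 + bx + c. Substituting each data point gives a linear system:
  16a + 4b + c = -4
  25a + 5b + c = -1
  36a + 6b + c = 4
Solving the system yields a = 1, b = -6, c = 4.
So h(x) = x^2 - 6x + 4.
Check: h(4) = -4. ✓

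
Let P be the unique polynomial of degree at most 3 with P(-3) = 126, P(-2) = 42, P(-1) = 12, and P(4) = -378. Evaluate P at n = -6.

Write P(n) = an^3 + bn^2 + cn + d. Substituting each data point gives a linear system:
  -27a + 9b - 3c + d = 126
  -8a + 4b - 2c + d = 42
  -a + b - c + d = 12
  64a + 16b + 4c + d = -378
Solving the system yields a = -5, b = -3, c = -4, d = 6.
So P(n) = -5n^3 - 3n^2 - 4n + 6.
Then P(-6) = 1002.

1002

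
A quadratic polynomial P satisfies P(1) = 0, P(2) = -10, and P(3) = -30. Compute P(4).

Using the Lagrange interpolation formula with nodes 1, 2, 3:
  L_0(s) = (s - 2)(s - 3) / 2
  L_1(s) = (s - 1)(s - 3) / -1
  L_2(s) = (s - 1)(s - 2) / 2
Then P(s) = 0·L_0(s) - 10·L_1(s) - 30·L_2(s).
Expanding and collecting terms gives P(s) = -5s^2 + 5s.
Evaluating at s = 4: P(4) = -60.

-60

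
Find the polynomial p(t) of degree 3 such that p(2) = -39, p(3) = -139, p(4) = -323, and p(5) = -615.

p(t) = -4t^3 - 6t^2 + 6t + 5

Write p(t) = at^3 + bt^2 + ct + d. Substituting each data point gives a linear system:
  8a + 4b + 2c + d = -39
  27a + 9b + 3c + d = -139
  64a + 16b + 4c + d = -323
  125a + 25b + 5c + d = -615
Solving the system yields a = -4, b = -6, c = 6, d = 5.
So p(t) = -4t³ - 6t² + 6t + 5.
Check: p(2) = -39. ✓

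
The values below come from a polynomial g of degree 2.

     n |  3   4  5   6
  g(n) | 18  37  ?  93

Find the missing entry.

62

The 3 known points determine the degree-2 polynomial uniquely.
Write g(n) = an^2 + bn + c. Substituting each data point gives a linear system:
  9a + 3b + c = 18
  16a + 4b + c = 37
  36a + 6b + c = 93
Solving the system yields a = 3, b = -2, c = -3.
So g(n) = 3n² - 2n - 3.
Then g(5) = 62.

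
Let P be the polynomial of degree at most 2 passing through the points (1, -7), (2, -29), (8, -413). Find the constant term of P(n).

3

Write P(n) = an^2 + bn + c. Substituting each data point gives a linear system:
  a + b + c = -7
  4a + 2b + c = -29
  64a + 8b + c = -413
Solving the system yields a = -6, b = -4, c = 3.
So P(n) = -6n^2 - 4n + 3.
The constant term is 3.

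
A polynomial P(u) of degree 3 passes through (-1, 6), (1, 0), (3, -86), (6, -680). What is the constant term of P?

Write P(u) = au^3 + bu^2 + cu + d. Substituting each data point gives a linear system:
  -a + b - c + d = 6
  a + b + c + d = 0
  27a + 9b + 3c + d = -86
  216a + 36b + 6c + d = -680
Solving the system yields a = -3, b = -1, c = 0, d = 4.
So P(u) = -3u^3 - u^2 + 4.
The constant term is 4.

4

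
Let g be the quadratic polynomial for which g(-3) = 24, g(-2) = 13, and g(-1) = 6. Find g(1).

Using the Lagrange interpolation formula with nodes -3, -2, -1:
  L_0(n) = (n + 2)(n + 1) / 2
  L_1(n) = (n + 3)(n + 1) / -1
  L_2(n) = (n + 3)(n + 2) / 2
Then g(n) = 24·L_0(n) + 13·L_1(n) + 6·L_2(n).
Expanding and collecting terms gives g(n) = 2n² - n + 3.
Evaluating at n = 1: g(1) = 4.

4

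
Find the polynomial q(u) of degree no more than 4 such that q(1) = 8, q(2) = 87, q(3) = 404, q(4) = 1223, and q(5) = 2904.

Write q(u) = au^4 + bu^3 + cu^2 + du + e. Substituting each data point gives a linear system:
  a + b + c + d + e = 8
  16a + 8b + 4c + 2d + e = 87
  81a + 27b + 9c + 3d + e = 404
  256a + 64b + 16c + 4d + e = 1223
  625a + 125b + 25c + 5d + e = 2904
Solving the system yields a = 4, b = 4, c = -5, d = 6, e = -1.
So q(u) = 4u^4 + 4u^3 - 5u^2 + 6u - 1.
Check: q(2) = 87. ✓

q(u) = 4u^4 + 4u^3 - 5u^2 + 6u - 1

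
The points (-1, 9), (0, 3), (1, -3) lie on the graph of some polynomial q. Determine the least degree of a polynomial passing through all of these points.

Forward differences of the values at x = -1, 0, 1:
  q  : 9  3  -3
  Δ  : -6  -6
  Δ^2: 0
The first differences are constant (-6) and nonzero, while all higher differences vanish, so the minimal degree is 1.

1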